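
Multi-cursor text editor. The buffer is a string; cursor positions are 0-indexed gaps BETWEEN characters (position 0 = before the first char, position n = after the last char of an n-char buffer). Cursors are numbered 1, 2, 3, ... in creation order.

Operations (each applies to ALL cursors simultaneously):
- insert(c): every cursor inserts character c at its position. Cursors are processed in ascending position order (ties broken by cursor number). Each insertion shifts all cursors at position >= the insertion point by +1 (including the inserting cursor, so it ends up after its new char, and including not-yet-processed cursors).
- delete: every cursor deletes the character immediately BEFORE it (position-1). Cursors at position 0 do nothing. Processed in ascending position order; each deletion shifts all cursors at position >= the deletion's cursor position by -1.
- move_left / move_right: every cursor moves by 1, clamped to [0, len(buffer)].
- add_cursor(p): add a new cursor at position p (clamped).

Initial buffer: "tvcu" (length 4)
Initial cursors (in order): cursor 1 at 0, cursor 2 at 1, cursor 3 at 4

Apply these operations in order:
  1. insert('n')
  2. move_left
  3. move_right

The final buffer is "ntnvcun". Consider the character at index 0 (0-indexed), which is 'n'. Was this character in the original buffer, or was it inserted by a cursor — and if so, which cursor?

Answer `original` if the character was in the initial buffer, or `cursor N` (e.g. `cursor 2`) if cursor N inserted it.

After op 1 (insert('n')): buffer="ntnvcun" (len 7), cursors c1@1 c2@3 c3@7, authorship 1.2...3
After op 2 (move_left): buffer="ntnvcun" (len 7), cursors c1@0 c2@2 c3@6, authorship 1.2...3
After op 3 (move_right): buffer="ntnvcun" (len 7), cursors c1@1 c2@3 c3@7, authorship 1.2...3
Authorship (.=original, N=cursor N): 1 . 2 . . . 3
Index 0: author = 1

Answer: cursor 1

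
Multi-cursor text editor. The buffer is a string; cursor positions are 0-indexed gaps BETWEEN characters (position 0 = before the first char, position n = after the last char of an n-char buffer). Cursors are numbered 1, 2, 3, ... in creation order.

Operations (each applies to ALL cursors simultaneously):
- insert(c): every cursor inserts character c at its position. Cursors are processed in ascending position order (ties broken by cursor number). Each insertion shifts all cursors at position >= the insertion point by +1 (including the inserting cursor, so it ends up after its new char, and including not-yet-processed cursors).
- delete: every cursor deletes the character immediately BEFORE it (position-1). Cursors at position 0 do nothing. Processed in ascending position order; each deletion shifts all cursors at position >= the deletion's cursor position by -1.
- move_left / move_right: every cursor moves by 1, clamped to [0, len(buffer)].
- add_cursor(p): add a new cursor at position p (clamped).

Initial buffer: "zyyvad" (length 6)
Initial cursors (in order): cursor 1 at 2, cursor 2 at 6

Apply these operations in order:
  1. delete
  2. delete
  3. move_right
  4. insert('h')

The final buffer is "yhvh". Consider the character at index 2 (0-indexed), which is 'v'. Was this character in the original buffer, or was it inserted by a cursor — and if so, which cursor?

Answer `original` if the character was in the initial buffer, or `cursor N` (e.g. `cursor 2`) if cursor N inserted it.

After op 1 (delete): buffer="zyva" (len 4), cursors c1@1 c2@4, authorship ....
After op 2 (delete): buffer="yv" (len 2), cursors c1@0 c2@2, authorship ..
After op 3 (move_right): buffer="yv" (len 2), cursors c1@1 c2@2, authorship ..
After op 4 (insert('h')): buffer="yhvh" (len 4), cursors c1@2 c2@4, authorship .1.2
Authorship (.=original, N=cursor N): . 1 . 2
Index 2: author = original

Answer: original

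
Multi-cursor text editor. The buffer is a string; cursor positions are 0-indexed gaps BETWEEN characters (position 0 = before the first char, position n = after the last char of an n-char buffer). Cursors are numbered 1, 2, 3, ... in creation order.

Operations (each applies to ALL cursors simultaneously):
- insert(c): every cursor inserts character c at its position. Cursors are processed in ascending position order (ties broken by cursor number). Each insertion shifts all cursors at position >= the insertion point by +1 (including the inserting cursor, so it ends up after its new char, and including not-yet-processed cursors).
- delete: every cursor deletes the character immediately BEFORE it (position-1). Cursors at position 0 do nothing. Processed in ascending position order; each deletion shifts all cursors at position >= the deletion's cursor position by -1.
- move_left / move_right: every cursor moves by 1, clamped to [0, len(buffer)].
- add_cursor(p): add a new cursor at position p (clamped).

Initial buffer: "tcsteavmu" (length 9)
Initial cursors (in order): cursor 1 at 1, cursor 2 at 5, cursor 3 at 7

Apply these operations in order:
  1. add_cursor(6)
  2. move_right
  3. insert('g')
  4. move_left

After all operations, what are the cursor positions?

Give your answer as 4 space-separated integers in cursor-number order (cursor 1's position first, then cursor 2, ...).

Answer: 2 7 11 9

Derivation:
After op 1 (add_cursor(6)): buffer="tcsteavmu" (len 9), cursors c1@1 c2@5 c4@6 c3@7, authorship .........
After op 2 (move_right): buffer="tcsteavmu" (len 9), cursors c1@2 c2@6 c4@7 c3@8, authorship .........
After op 3 (insert('g')): buffer="tcgsteagvgmgu" (len 13), cursors c1@3 c2@8 c4@10 c3@12, authorship ..1....2.4.3.
After op 4 (move_left): buffer="tcgsteagvgmgu" (len 13), cursors c1@2 c2@7 c4@9 c3@11, authorship ..1....2.4.3.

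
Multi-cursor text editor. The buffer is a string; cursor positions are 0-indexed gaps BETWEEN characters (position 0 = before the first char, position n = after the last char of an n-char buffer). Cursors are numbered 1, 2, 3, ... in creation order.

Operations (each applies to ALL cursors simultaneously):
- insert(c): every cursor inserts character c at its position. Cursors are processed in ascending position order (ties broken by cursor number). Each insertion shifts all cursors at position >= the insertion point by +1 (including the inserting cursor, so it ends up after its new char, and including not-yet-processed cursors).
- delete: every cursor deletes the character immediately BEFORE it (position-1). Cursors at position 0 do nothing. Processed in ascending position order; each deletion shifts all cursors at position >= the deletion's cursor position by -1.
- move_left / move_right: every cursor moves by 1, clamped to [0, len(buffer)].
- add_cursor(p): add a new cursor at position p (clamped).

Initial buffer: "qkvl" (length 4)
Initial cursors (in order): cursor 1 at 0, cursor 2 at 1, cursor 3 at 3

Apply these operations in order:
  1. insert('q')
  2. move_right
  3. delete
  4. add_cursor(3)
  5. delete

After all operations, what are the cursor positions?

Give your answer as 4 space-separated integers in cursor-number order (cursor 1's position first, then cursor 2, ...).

After op 1 (insert('q')): buffer="qqqkvql" (len 7), cursors c1@1 c2@3 c3@6, authorship 1.2..3.
After op 2 (move_right): buffer="qqqkvql" (len 7), cursors c1@2 c2@4 c3@7, authorship 1.2..3.
After op 3 (delete): buffer="qqvq" (len 4), cursors c1@1 c2@2 c3@4, authorship 12.3
After op 4 (add_cursor(3)): buffer="qqvq" (len 4), cursors c1@1 c2@2 c4@3 c3@4, authorship 12.3
After op 5 (delete): buffer="" (len 0), cursors c1@0 c2@0 c3@0 c4@0, authorship 

Answer: 0 0 0 0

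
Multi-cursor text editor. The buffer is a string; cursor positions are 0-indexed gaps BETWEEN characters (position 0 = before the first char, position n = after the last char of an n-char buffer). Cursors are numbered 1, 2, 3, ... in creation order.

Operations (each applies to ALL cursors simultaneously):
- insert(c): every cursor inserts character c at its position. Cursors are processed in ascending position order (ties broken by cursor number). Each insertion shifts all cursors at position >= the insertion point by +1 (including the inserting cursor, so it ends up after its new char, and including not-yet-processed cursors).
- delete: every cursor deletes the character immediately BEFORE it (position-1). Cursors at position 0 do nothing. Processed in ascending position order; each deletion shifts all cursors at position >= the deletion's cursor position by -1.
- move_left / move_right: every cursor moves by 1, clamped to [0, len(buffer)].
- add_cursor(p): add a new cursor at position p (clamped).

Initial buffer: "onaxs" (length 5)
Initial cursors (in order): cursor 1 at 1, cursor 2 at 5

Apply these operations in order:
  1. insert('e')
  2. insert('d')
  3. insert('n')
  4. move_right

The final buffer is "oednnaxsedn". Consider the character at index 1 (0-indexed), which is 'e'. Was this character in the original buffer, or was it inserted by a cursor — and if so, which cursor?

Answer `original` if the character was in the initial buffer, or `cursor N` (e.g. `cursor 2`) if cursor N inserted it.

After op 1 (insert('e')): buffer="oenaxse" (len 7), cursors c1@2 c2@7, authorship .1....2
After op 2 (insert('d')): buffer="oednaxsed" (len 9), cursors c1@3 c2@9, authorship .11....22
After op 3 (insert('n')): buffer="oednnaxsedn" (len 11), cursors c1@4 c2@11, authorship .111....222
After op 4 (move_right): buffer="oednnaxsedn" (len 11), cursors c1@5 c2@11, authorship .111....222
Authorship (.=original, N=cursor N): . 1 1 1 . . . . 2 2 2
Index 1: author = 1

Answer: cursor 1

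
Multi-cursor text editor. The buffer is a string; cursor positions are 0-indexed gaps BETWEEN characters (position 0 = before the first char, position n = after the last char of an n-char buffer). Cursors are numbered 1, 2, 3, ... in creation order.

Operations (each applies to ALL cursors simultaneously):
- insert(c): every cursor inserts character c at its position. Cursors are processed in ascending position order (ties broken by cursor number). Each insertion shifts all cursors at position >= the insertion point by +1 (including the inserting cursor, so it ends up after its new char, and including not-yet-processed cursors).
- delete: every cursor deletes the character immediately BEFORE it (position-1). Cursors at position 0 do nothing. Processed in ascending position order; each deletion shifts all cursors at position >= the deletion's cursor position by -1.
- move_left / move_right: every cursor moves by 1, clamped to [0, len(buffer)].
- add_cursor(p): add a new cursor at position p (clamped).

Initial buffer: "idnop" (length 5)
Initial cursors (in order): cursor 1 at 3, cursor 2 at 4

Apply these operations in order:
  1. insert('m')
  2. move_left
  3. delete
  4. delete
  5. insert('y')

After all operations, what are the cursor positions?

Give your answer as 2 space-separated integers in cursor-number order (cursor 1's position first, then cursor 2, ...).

Answer: 3 3

Derivation:
After op 1 (insert('m')): buffer="idnmomp" (len 7), cursors c1@4 c2@6, authorship ...1.2.
After op 2 (move_left): buffer="idnmomp" (len 7), cursors c1@3 c2@5, authorship ...1.2.
After op 3 (delete): buffer="idmmp" (len 5), cursors c1@2 c2@3, authorship ..12.
After op 4 (delete): buffer="imp" (len 3), cursors c1@1 c2@1, authorship .2.
After op 5 (insert('y')): buffer="iyymp" (len 5), cursors c1@3 c2@3, authorship .122.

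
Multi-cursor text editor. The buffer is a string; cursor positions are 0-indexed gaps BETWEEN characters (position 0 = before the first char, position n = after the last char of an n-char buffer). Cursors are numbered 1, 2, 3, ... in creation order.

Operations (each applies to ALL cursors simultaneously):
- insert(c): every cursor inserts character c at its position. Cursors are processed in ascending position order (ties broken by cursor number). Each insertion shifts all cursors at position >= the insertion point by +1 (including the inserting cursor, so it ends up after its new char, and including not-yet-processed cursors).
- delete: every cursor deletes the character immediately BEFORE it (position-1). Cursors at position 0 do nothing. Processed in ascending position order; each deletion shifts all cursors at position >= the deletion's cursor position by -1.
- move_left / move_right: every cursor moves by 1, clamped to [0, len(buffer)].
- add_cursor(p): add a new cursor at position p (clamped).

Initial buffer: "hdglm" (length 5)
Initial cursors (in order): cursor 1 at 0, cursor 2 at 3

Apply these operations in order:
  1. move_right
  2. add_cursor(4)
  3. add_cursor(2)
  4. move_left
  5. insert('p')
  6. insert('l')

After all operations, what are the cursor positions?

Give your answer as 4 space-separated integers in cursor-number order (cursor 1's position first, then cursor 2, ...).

Answer: 2 11 11 5

Derivation:
After op 1 (move_right): buffer="hdglm" (len 5), cursors c1@1 c2@4, authorship .....
After op 2 (add_cursor(4)): buffer="hdglm" (len 5), cursors c1@1 c2@4 c3@4, authorship .....
After op 3 (add_cursor(2)): buffer="hdglm" (len 5), cursors c1@1 c4@2 c2@4 c3@4, authorship .....
After op 4 (move_left): buffer="hdglm" (len 5), cursors c1@0 c4@1 c2@3 c3@3, authorship .....
After op 5 (insert('p')): buffer="phpdgpplm" (len 9), cursors c1@1 c4@3 c2@7 c3@7, authorship 1.4..23..
After op 6 (insert('l')): buffer="plhpldgpplllm" (len 13), cursors c1@2 c4@5 c2@11 c3@11, authorship 11.44..2323..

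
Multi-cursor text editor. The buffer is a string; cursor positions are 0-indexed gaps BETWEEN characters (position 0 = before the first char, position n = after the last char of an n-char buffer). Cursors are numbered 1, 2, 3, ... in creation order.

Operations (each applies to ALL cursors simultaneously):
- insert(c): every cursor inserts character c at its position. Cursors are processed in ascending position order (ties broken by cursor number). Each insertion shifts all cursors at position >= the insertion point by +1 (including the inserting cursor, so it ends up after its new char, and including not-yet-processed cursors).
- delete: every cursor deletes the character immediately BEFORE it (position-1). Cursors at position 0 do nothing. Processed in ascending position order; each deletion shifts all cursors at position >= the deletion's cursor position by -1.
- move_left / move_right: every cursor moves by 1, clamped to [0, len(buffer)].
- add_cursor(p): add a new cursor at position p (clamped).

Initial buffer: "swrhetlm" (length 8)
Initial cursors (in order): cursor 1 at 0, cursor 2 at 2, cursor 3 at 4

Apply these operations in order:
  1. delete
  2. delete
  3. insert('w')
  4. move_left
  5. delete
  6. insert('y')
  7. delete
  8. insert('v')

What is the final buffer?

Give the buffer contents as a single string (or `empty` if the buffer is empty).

Answer: vvvwetlm

Derivation:
After op 1 (delete): buffer="sretlm" (len 6), cursors c1@0 c2@1 c3@2, authorship ......
After op 2 (delete): buffer="etlm" (len 4), cursors c1@0 c2@0 c3@0, authorship ....
After op 3 (insert('w')): buffer="wwwetlm" (len 7), cursors c1@3 c2@3 c3@3, authorship 123....
After op 4 (move_left): buffer="wwwetlm" (len 7), cursors c1@2 c2@2 c3@2, authorship 123....
After op 5 (delete): buffer="wetlm" (len 5), cursors c1@0 c2@0 c3@0, authorship 3....
After op 6 (insert('y')): buffer="yyywetlm" (len 8), cursors c1@3 c2@3 c3@3, authorship 1233....
After op 7 (delete): buffer="wetlm" (len 5), cursors c1@0 c2@0 c3@0, authorship 3....
After op 8 (insert('v')): buffer="vvvwetlm" (len 8), cursors c1@3 c2@3 c3@3, authorship 1233....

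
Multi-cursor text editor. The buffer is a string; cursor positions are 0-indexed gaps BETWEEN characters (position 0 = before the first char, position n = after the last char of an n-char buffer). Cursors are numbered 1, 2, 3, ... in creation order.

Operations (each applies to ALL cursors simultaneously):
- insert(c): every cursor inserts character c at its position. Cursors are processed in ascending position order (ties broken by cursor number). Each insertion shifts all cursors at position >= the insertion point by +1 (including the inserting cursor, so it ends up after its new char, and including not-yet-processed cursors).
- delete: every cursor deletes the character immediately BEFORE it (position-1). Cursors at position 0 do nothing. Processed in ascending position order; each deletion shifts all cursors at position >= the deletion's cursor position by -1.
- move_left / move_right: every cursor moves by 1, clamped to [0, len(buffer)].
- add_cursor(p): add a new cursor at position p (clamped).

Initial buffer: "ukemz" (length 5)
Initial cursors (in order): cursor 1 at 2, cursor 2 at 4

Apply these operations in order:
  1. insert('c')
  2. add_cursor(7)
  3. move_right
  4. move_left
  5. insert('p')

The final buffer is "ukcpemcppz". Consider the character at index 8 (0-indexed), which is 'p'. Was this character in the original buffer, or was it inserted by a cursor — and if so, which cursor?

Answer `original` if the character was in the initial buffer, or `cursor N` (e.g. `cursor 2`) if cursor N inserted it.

Answer: cursor 3

Derivation:
After op 1 (insert('c')): buffer="ukcemcz" (len 7), cursors c1@3 c2@6, authorship ..1..2.
After op 2 (add_cursor(7)): buffer="ukcemcz" (len 7), cursors c1@3 c2@6 c3@7, authorship ..1..2.
After op 3 (move_right): buffer="ukcemcz" (len 7), cursors c1@4 c2@7 c3@7, authorship ..1..2.
After op 4 (move_left): buffer="ukcemcz" (len 7), cursors c1@3 c2@6 c3@6, authorship ..1..2.
After op 5 (insert('p')): buffer="ukcpemcppz" (len 10), cursors c1@4 c2@9 c3@9, authorship ..11..223.
Authorship (.=original, N=cursor N): . . 1 1 . . 2 2 3 .
Index 8: author = 3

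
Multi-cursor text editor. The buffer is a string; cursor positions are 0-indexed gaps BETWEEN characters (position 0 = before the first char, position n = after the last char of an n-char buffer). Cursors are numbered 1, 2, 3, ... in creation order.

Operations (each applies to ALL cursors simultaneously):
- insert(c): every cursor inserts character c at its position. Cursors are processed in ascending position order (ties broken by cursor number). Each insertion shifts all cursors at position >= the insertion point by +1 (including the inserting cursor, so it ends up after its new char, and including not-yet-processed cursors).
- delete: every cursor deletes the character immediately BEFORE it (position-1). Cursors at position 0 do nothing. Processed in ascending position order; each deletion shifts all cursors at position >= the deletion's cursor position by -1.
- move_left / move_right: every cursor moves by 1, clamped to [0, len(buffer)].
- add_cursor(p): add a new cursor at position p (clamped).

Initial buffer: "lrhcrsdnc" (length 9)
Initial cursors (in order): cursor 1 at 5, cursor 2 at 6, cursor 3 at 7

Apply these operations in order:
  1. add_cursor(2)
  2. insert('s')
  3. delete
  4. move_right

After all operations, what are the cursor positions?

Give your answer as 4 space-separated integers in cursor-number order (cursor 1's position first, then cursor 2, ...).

After op 1 (add_cursor(2)): buffer="lrhcrsdnc" (len 9), cursors c4@2 c1@5 c2@6 c3@7, authorship .........
After op 2 (insert('s')): buffer="lrshcrsssdsnc" (len 13), cursors c4@3 c1@7 c2@9 c3@11, authorship ..4...1.2.3..
After op 3 (delete): buffer="lrhcrsdnc" (len 9), cursors c4@2 c1@5 c2@6 c3@7, authorship .........
After op 4 (move_right): buffer="lrhcrsdnc" (len 9), cursors c4@3 c1@6 c2@7 c3@8, authorship .........

Answer: 6 7 8 3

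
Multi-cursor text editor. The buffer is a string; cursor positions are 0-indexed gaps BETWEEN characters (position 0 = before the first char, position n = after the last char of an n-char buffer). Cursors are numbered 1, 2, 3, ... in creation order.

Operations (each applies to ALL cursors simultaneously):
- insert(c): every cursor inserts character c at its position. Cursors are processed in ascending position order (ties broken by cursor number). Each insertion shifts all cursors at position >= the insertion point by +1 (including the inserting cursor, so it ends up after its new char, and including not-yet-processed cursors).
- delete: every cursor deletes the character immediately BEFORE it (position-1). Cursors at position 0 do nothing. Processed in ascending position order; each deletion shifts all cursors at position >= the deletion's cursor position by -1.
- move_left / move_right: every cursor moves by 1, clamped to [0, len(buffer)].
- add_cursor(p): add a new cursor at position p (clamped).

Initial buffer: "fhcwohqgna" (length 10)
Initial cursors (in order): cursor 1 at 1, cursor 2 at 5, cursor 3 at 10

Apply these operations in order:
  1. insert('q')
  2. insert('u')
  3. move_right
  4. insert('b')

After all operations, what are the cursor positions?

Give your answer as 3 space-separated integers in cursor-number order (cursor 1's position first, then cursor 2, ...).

Answer: 5 12 19

Derivation:
After op 1 (insert('q')): buffer="fqhcwoqhqgnaq" (len 13), cursors c1@2 c2@7 c3@13, authorship .1....2.....3
After op 2 (insert('u')): buffer="fquhcwoquhqgnaqu" (len 16), cursors c1@3 c2@9 c3@16, authorship .11....22.....33
After op 3 (move_right): buffer="fquhcwoquhqgnaqu" (len 16), cursors c1@4 c2@10 c3@16, authorship .11....22.....33
After op 4 (insert('b')): buffer="fquhbcwoquhbqgnaqub" (len 19), cursors c1@5 c2@12 c3@19, authorship .11.1...22.2....333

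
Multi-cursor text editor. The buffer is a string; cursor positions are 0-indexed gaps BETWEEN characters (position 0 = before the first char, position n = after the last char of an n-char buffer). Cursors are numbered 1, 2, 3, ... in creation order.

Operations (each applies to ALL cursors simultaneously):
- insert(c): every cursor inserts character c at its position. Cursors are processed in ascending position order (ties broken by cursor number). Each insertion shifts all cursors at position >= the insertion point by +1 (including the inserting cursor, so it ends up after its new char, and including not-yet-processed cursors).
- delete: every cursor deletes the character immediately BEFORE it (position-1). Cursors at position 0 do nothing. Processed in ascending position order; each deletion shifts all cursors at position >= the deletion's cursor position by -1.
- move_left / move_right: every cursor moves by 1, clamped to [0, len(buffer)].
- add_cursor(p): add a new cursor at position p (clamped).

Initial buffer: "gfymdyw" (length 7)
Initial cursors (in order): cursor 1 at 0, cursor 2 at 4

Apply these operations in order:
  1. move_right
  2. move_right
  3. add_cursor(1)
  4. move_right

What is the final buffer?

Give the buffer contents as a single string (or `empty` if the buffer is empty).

After op 1 (move_right): buffer="gfymdyw" (len 7), cursors c1@1 c2@5, authorship .......
After op 2 (move_right): buffer="gfymdyw" (len 7), cursors c1@2 c2@6, authorship .......
After op 3 (add_cursor(1)): buffer="gfymdyw" (len 7), cursors c3@1 c1@2 c2@6, authorship .......
After op 4 (move_right): buffer="gfymdyw" (len 7), cursors c3@2 c1@3 c2@7, authorship .......

Answer: gfymdyw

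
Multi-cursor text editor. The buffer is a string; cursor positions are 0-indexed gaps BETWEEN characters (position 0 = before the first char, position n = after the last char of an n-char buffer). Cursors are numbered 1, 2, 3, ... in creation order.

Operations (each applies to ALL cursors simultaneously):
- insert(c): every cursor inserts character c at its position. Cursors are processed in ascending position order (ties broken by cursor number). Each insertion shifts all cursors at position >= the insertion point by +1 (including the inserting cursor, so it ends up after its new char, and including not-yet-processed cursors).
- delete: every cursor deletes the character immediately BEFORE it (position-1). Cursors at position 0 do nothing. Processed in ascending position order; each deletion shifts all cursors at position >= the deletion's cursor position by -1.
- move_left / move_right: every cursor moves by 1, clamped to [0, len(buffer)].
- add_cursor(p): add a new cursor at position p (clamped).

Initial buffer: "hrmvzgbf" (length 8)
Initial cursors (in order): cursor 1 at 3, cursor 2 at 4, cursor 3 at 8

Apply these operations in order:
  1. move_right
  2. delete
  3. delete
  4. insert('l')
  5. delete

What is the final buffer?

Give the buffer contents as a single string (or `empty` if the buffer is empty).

Answer: hg

Derivation:
After op 1 (move_right): buffer="hrmvzgbf" (len 8), cursors c1@4 c2@5 c3@8, authorship ........
After op 2 (delete): buffer="hrmgb" (len 5), cursors c1@3 c2@3 c3@5, authorship .....
After op 3 (delete): buffer="hg" (len 2), cursors c1@1 c2@1 c3@2, authorship ..
After op 4 (insert('l')): buffer="hllgl" (len 5), cursors c1@3 c2@3 c3@5, authorship .12.3
After op 5 (delete): buffer="hg" (len 2), cursors c1@1 c2@1 c3@2, authorship ..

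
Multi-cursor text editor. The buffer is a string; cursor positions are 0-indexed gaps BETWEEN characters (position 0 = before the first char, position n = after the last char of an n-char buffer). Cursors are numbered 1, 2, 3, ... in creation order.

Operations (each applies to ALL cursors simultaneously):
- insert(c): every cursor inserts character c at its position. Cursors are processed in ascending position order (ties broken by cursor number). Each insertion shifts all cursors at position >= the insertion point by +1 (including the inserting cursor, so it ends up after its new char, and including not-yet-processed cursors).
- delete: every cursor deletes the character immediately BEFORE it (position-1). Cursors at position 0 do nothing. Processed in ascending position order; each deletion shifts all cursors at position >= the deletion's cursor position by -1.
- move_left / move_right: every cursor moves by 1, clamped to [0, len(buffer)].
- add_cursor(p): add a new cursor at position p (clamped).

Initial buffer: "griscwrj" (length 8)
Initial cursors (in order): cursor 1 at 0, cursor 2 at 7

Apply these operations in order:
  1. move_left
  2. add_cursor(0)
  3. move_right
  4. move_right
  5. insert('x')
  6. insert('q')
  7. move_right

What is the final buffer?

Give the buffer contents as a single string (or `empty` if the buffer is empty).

After op 1 (move_left): buffer="griscwrj" (len 8), cursors c1@0 c2@6, authorship ........
After op 2 (add_cursor(0)): buffer="griscwrj" (len 8), cursors c1@0 c3@0 c2@6, authorship ........
After op 3 (move_right): buffer="griscwrj" (len 8), cursors c1@1 c3@1 c2@7, authorship ........
After op 4 (move_right): buffer="griscwrj" (len 8), cursors c1@2 c3@2 c2@8, authorship ........
After op 5 (insert('x')): buffer="grxxiscwrjx" (len 11), cursors c1@4 c3@4 c2@11, authorship ..13......2
After op 6 (insert('q')): buffer="grxxqqiscwrjxq" (len 14), cursors c1@6 c3@6 c2@14, authorship ..1313......22
After op 7 (move_right): buffer="grxxqqiscwrjxq" (len 14), cursors c1@7 c3@7 c2@14, authorship ..1313......22

Answer: grxxqqiscwrjxq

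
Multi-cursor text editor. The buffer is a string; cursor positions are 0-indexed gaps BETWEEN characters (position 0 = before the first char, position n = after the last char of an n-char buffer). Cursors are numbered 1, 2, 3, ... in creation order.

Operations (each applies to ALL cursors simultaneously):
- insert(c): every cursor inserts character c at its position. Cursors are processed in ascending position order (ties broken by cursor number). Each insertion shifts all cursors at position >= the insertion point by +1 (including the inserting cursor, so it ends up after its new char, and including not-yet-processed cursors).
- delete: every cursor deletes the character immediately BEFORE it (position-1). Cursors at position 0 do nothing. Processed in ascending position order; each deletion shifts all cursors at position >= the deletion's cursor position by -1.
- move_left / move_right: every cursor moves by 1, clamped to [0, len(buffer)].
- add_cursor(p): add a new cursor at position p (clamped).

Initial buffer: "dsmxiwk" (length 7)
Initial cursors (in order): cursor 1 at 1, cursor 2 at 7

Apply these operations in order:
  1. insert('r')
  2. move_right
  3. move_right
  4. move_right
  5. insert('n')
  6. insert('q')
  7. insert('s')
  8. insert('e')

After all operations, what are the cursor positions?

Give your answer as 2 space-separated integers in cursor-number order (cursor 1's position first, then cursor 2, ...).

Answer: 9 17

Derivation:
After op 1 (insert('r')): buffer="drsmxiwkr" (len 9), cursors c1@2 c2@9, authorship .1......2
After op 2 (move_right): buffer="drsmxiwkr" (len 9), cursors c1@3 c2@9, authorship .1......2
After op 3 (move_right): buffer="drsmxiwkr" (len 9), cursors c1@4 c2@9, authorship .1......2
After op 4 (move_right): buffer="drsmxiwkr" (len 9), cursors c1@5 c2@9, authorship .1......2
After op 5 (insert('n')): buffer="drsmxniwkrn" (len 11), cursors c1@6 c2@11, authorship .1...1...22
After op 6 (insert('q')): buffer="drsmxnqiwkrnq" (len 13), cursors c1@7 c2@13, authorship .1...11...222
After op 7 (insert('s')): buffer="drsmxnqsiwkrnqs" (len 15), cursors c1@8 c2@15, authorship .1...111...2222
After op 8 (insert('e')): buffer="drsmxnqseiwkrnqse" (len 17), cursors c1@9 c2@17, authorship .1...1111...22222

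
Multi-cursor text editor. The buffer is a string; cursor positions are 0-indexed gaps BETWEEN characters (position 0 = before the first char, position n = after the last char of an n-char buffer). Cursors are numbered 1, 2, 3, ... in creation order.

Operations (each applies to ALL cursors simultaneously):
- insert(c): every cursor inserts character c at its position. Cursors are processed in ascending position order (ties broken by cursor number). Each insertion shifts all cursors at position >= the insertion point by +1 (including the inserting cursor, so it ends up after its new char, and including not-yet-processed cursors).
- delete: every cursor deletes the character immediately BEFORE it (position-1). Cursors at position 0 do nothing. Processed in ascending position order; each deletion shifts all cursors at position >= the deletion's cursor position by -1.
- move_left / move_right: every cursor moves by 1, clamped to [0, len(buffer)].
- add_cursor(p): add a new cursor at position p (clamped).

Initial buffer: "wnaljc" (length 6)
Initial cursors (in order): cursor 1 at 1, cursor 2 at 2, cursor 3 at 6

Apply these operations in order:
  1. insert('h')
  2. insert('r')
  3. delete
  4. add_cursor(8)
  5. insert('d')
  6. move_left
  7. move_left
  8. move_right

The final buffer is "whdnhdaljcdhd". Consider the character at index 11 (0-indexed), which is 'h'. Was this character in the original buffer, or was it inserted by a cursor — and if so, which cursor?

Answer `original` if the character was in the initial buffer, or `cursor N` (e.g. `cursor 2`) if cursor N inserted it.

Answer: cursor 3

Derivation:
After op 1 (insert('h')): buffer="whnhaljch" (len 9), cursors c1@2 c2@4 c3@9, authorship .1.2....3
After op 2 (insert('r')): buffer="whrnhraljchr" (len 12), cursors c1@3 c2@6 c3@12, authorship .11.22....33
After op 3 (delete): buffer="whnhaljch" (len 9), cursors c1@2 c2@4 c3@9, authorship .1.2....3
After op 4 (add_cursor(8)): buffer="whnhaljch" (len 9), cursors c1@2 c2@4 c4@8 c3@9, authorship .1.2....3
After op 5 (insert('d')): buffer="whdnhdaljcdhd" (len 13), cursors c1@3 c2@6 c4@11 c3@13, authorship .11.22....433
After op 6 (move_left): buffer="whdnhdaljcdhd" (len 13), cursors c1@2 c2@5 c4@10 c3@12, authorship .11.22....433
After op 7 (move_left): buffer="whdnhdaljcdhd" (len 13), cursors c1@1 c2@4 c4@9 c3@11, authorship .11.22....433
After op 8 (move_right): buffer="whdnhdaljcdhd" (len 13), cursors c1@2 c2@5 c4@10 c3@12, authorship .11.22....433
Authorship (.=original, N=cursor N): . 1 1 . 2 2 . . . . 4 3 3
Index 11: author = 3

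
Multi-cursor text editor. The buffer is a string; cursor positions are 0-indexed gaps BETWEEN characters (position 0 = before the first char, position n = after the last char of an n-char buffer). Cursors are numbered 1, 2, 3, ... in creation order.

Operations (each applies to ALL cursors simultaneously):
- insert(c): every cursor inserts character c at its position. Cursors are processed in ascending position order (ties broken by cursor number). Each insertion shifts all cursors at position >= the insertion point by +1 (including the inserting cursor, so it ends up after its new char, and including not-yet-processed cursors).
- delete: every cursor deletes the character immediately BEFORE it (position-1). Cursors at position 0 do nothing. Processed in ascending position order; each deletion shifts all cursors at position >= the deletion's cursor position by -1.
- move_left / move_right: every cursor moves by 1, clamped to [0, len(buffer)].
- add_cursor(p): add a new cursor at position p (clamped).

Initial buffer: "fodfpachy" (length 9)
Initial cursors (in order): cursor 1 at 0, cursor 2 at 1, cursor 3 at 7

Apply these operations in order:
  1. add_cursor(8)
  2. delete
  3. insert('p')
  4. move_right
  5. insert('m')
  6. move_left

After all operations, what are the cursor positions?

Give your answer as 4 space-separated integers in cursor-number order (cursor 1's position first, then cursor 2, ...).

Answer: 4 4 13 13

Derivation:
After op 1 (add_cursor(8)): buffer="fodfpachy" (len 9), cursors c1@0 c2@1 c3@7 c4@8, authorship .........
After op 2 (delete): buffer="odfpay" (len 6), cursors c1@0 c2@0 c3@5 c4@5, authorship ......
After op 3 (insert('p')): buffer="ppodfpappy" (len 10), cursors c1@2 c2@2 c3@9 c4@9, authorship 12.....34.
After op 4 (move_right): buffer="ppodfpappy" (len 10), cursors c1@3 c2@3 c3@10 c4@10, authorship 12.....34.
After op 5 (insert('m')): buffer="ppommdfpappymm" (len 14), cursors c1@5 c2@5 c3@14 c4@14, authorship 12.12....34.34
After op 6 (move_left): buffer="ppommdfpappymm" (len 14), cursors c1@4 c2@4 c3@13 c4@13, authorship 12.12....34.34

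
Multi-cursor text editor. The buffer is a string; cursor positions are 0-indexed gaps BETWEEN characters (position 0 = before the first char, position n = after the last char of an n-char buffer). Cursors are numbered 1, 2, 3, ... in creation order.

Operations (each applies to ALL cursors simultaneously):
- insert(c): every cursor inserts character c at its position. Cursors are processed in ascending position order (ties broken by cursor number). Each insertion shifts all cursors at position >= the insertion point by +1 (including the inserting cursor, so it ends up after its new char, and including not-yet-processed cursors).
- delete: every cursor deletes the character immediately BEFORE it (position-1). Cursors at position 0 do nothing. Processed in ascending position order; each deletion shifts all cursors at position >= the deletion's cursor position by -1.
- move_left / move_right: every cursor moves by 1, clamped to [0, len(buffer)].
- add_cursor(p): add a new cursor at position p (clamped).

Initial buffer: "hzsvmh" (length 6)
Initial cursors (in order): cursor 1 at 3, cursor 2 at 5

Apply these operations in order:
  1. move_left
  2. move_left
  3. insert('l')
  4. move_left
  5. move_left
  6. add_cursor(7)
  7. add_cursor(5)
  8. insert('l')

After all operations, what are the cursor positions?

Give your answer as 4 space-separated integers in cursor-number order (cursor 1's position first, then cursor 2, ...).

Answer: 1 5 11 8

Derivation:
After op 1 (move_left): buffer="hzsvmh" (len 6), cursors c1@2 c2@4, authorship ......
After op 2 (move_left): buffer="hzsvmh" (len 6), cursors c1@1 c2@3, authorship ......
After op 3 (insert('l')): buffer="hlzslvmh" (len 8), cursors c1@2 c2@5, authorship .1..2...
After op 4 (move_left): buffer="hlzslvmh" (len 8), cursors c1@1 c2@4, authorship .1..2...
After op 5 (move_left): buffer="hlzslvmh" (len 8), cursors c1@0 c2@3, authorship .1..2...
After op 6 (add_cursor(7)): buffer="hlzslvmh" (len 8), cursors c1@0 c2@3 c3@7, authorship .1..2...
After op 7 (add_cursor(5)): buffer="hlzslvmh" (len 8), cursors c1@0 c2@3 c4@5 c3@7, authorship .1..2...
After op 8 (insert('l')): buffer="lhlzlsllvmlh" (len 12), cursors c1@1 c2@5 c4@8 c3@11, authorship 1.1.2.24..3.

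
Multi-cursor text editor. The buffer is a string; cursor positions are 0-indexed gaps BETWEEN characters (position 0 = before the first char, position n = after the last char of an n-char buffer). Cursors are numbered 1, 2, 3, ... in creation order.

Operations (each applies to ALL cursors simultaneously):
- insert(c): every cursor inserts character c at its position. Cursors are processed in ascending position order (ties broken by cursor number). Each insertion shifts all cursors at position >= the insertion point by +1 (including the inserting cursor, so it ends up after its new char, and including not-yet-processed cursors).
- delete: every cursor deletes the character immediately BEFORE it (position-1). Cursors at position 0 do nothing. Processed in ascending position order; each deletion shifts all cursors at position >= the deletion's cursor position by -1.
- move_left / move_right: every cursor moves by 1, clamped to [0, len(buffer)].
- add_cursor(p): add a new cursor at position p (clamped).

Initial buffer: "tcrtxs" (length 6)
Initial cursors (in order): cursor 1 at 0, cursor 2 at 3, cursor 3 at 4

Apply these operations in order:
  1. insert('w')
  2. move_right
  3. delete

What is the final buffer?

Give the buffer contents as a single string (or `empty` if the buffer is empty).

Answer: wcrwws

Derivation:
After op 1 (insert('w')): buffer="wtcrwtwxs" (len 9), cursors c1@1 c2@5 c3@7, authorship 1...2.3..
After op 2 (move_right): buffer="wtcrwtwxs" (len 9), cursors c1@2 c2@6 c3@8, authorship 1...2.3..
After op 3 (delete): buffer="wcrwws" (len 6), cursors c1@1 c2@4 c3@5, authorship 1..23.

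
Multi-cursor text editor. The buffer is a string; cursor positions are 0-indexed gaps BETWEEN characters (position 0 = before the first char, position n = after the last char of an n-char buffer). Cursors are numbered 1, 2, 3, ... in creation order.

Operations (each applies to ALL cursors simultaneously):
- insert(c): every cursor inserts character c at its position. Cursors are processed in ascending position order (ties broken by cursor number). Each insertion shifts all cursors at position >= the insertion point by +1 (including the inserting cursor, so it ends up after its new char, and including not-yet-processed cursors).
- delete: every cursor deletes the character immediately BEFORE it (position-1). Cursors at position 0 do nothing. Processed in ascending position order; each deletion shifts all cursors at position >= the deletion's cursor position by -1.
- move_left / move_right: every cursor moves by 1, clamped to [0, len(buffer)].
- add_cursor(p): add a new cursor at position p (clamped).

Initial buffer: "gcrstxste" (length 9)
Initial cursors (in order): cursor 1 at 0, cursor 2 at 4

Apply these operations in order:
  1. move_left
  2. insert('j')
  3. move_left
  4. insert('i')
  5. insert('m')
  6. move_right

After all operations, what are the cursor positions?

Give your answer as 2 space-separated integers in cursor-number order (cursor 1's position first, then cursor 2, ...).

Answer: 3 9

Derivation:
After op 1 (move_left): buffer="gcrstxste" (len 9), cursors c1@0 c2@3, authorship .........
After op 2 (insert('j')): buffer="jgcrjstxste" (len 11), cursors c1@1 c2@5, authorship 1...2......
After op 3 (move_left): buffer="jgcrjstxste" (len 11), cursors c1@0 c2@4, authorship 1...2......
After op 4 (insert('i')): buffer="ijgcrijstxste" (len 13), cursors c1@1 c2@6, authorship 11...22......
After op 5 (insert('m')): buffer="imjgcrimjstxste" (len 15), cursors c1@2 c2@8, authorship 111...222......
After op 6 (move_right): buffer="imjgcrimjstxste" (len 15), cursors c1@3 c2@9, authorship 111...222......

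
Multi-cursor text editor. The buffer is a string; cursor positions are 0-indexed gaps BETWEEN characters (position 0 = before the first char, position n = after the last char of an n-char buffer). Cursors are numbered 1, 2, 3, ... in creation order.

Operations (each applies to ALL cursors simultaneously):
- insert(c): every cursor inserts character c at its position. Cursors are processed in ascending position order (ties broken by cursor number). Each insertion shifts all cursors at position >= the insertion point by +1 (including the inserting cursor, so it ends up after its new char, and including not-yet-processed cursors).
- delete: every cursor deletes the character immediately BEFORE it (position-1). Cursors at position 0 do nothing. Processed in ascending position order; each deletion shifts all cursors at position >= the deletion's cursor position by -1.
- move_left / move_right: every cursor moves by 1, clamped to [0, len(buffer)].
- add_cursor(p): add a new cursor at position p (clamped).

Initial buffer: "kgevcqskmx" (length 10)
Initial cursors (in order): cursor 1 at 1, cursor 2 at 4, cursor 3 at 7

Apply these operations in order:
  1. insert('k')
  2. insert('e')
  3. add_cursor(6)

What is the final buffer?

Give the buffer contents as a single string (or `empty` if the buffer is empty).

After op 1 (insert('k')): buffer="kkgevkcqskkmx" (len 13), cursors c1@2 c2@6 c3@10, authorship .1...2...3...
After op 2 (insert('e')): buffer="kkegevkecqskekmx" (len 16), cursors c1@3 c2@8 c3@13, authorship .11...22...33...
After op 3 (add_cursor(6)): buffer="kkegevkecqskekmx" (len 16), cursors c1@3 c4@6 c2@8 c3@13, authorship .11...22...33...

Answer: kkegevkecqskekmx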